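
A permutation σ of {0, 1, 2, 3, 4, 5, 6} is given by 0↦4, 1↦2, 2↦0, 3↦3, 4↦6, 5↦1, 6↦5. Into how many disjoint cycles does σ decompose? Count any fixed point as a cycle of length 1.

Cycle decomposition: (0 4 6 5 1 2) (3).
2 cycles.

2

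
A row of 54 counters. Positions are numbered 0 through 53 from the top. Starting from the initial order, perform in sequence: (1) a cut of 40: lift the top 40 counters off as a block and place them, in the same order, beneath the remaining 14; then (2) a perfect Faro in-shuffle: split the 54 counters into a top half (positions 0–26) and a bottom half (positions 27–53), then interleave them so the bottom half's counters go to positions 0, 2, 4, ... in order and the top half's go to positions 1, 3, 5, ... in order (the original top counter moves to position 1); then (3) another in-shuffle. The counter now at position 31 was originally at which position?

47

Undo the operations in reverse order, starting from position 31:
  undo op 3 (in-shuffle, from top half): 31 ← 15
  undo op 2 (in-shuffle, from top half): 15 ← 7
  undo op 1 (cut 40): 7 ← 47
So the counter at position 31 came from original position 47.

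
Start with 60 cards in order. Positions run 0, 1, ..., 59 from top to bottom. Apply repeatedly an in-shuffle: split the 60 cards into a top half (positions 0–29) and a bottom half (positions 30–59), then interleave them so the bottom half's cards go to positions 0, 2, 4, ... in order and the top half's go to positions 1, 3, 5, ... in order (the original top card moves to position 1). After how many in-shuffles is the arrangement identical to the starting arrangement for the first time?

60

The in-shuffle permutes the 60 positions with cycle lengths [60].
Every card is home exactly when every cycle has completed a whole number of laps, i.e. after lcm(60) = 60 in-shuffles.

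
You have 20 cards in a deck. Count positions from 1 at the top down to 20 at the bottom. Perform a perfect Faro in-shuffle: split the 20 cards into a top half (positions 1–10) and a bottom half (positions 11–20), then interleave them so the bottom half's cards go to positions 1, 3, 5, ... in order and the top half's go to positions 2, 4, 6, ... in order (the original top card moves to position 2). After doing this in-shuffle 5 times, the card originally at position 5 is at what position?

Track the card's position through each in-shuffle:
5 → 10 → 20 → 19 → 17 → 13

13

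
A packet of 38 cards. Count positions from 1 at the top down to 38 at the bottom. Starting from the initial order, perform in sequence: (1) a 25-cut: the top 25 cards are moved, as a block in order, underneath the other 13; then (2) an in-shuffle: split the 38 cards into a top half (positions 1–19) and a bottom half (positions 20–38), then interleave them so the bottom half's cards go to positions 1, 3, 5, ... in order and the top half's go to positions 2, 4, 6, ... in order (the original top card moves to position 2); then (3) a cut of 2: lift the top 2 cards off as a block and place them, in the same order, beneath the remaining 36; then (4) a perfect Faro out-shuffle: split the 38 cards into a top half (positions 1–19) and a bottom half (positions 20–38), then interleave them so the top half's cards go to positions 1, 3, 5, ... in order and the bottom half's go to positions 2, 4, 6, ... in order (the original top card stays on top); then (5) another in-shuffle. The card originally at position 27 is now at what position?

6

Track the card from position 27 forward through each operation:
  after op 1 (cut 25): 27 → 2
  after op 2 (in-shuffle): 2 → 4
  after op 3 (cut 2): 4 → 2
  after op 4 (out-shuffle): 2 → 3
  after op 5 (in-shuffle): 3 → 6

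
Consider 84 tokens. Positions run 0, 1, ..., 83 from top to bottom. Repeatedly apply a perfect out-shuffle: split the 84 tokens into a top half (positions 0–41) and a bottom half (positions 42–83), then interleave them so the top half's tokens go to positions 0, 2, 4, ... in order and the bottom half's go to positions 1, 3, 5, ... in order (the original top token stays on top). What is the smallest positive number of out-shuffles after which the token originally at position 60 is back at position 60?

82

Follow position 60 under repeated out-shuffles:
60 → 37 → 74 → 65 → 47 → 11 → 22 → 44 → ... → 60 (length 82)
It first returns after 82 out-shuffles.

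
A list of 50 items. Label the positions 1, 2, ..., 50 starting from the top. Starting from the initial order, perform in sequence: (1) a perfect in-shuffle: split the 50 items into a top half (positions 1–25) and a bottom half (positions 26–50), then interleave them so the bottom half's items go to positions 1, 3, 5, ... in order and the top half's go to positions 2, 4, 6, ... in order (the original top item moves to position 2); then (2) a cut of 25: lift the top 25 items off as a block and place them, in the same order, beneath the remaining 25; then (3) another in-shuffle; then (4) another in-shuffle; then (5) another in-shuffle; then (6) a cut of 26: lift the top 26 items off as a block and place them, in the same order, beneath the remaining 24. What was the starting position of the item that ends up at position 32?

13

Undo the operations in reverse order, starting from position 32:
  undo op 6 (cut 26): 32 ← 8
  undo op 5 (in-shuffle, from top half): 8 ← 4
  undo op 4 (in-shuffle, from top half): 4 ← 2
  undo op 3 (in-shuffle, from top half): 2 ← 1
  undo op 2 (cut 25): 1 ← 26
  undo op 1 (in-shuffle, from top half): 26 ← 13
So the item at position 32 came from original position 13.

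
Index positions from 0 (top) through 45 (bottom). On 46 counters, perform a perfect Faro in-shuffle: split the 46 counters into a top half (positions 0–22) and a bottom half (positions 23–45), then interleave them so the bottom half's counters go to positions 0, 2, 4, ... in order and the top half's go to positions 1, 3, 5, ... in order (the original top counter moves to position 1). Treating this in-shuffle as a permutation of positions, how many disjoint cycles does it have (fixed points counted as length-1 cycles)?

2

Trace each unvisited position around until it returns:
(0 1 3 7 15 31 ... len 23) (4 9 19 39 32 18 ... len 23)
2 cycles in total.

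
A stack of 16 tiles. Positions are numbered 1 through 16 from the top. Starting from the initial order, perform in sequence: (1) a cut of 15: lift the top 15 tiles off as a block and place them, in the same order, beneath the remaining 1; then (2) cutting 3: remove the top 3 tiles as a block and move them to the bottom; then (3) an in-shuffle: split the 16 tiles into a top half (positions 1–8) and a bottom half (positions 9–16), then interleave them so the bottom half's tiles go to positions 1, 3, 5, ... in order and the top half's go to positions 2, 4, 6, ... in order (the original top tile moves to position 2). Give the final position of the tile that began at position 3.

2

Track the tile from position 3 forward through each operation:
  after op 1 (cut 15): 3 → 4
  after op 2 (cut 3): 4 → 1
  after op 3 (in-shuffle): 1 → 2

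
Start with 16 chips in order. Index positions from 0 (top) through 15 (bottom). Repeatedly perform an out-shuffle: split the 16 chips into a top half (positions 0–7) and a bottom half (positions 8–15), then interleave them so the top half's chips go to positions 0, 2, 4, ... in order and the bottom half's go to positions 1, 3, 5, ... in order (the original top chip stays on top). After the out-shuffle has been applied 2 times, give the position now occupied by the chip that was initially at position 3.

Track the chip's position through each out-shuffle:
3 → 6 → 12

12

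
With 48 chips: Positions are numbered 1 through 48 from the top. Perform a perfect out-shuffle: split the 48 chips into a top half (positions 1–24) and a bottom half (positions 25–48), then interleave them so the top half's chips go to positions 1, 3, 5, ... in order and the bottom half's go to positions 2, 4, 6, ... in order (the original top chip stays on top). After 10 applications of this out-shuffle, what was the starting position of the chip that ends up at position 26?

22

Work backwards from position 26, undoing one out-shuffle at a time:
26 ← 37 ← 19 ← 10 ← 29 ← 15 ← 8 ← 28 ← 38 ← 43 ← 22
So the chip now at position 26 started at position 22.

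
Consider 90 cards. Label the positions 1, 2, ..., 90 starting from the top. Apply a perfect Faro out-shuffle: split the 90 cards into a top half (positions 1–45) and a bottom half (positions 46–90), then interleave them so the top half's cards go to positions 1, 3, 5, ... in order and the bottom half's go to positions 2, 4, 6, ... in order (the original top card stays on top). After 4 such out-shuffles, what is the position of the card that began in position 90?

90

Position 90 is a fixed point of every out-shuffle, so the card never moves.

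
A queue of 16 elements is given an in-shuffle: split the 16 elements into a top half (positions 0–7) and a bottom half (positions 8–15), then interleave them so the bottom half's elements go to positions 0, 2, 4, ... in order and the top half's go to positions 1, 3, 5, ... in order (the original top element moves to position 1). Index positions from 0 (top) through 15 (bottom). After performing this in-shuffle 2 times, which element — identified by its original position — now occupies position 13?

Work backwards from position 13, undoing one in-shuffle at a time:
13 ← 6 ← 11
So the element now at position 13 started at position 11.

11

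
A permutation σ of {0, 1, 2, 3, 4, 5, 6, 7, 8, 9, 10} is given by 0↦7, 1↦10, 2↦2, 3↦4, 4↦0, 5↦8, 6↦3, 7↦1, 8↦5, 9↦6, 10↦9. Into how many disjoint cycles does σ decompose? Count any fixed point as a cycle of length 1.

3

Cycle decomposition: (0 7 1 10 9 6 3 4) (2) (5 8).
3 cycles.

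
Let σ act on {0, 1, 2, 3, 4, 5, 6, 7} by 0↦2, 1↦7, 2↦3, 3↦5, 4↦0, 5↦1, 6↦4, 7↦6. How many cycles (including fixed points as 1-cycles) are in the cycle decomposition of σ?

1

Cycle decomposition: (0 2 3 5 1 7 6 4).
1 cycle.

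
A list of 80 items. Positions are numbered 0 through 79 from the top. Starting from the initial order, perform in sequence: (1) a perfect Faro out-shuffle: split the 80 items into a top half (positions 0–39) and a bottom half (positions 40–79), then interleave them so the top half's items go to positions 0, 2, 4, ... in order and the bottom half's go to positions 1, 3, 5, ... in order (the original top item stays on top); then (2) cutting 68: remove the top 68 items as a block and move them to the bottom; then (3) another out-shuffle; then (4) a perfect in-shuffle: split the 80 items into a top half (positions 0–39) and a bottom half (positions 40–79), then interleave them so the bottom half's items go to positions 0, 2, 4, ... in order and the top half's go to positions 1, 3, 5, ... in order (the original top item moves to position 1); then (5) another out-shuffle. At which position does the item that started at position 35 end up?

Track the item from position 35 forward through each operation:
  after op 1 (out-shuffle): 35 → 70
  after op 2 (cut 68): 70 → 2
  after op 3 (out-shuffle): 2 → 4
  after op 4 (in-shuffle): 4 → 9
  after op 5 (out-shuffle): 9 → 18

18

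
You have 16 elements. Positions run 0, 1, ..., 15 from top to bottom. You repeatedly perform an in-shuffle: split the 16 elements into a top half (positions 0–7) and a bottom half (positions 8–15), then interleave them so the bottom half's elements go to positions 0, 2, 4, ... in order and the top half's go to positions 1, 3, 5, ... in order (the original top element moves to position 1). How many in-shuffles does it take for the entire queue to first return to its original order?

The in-shuffle permutes the 16 positions with cycle lengths [8, 8].
Every element is home exactly when every cycle has completed a whole number of laps, i.e. after lcm(8) = 8 in-shuffles.

8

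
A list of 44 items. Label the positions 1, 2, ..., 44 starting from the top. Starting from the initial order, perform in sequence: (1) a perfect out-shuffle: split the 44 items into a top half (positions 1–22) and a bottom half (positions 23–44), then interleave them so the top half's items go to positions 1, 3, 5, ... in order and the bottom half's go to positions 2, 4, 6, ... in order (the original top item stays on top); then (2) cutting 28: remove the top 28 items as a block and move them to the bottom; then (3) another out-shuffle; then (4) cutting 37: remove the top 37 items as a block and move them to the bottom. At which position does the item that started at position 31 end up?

31

Track the item from position 31 forward through each operation:
  after op 1 (out-shuffle): 31 → 18
  after op 2 (cut 28): 18 → 34
  after op 3 (out-shuffle): 34 → 24
  after op 4 (cut 37): 24 → 31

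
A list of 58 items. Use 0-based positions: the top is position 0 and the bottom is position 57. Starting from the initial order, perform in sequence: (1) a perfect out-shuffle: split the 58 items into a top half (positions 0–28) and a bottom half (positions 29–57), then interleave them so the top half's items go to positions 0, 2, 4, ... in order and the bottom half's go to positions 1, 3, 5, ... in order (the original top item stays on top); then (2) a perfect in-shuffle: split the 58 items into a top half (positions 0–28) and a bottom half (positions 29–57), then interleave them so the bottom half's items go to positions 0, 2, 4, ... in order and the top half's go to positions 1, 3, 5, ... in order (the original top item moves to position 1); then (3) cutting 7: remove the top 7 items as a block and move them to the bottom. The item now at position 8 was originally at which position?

Undo the operations in reverse order, starting from position 8:
  undo op 3 (cut 7): 8 ← 15
  undo op 2 (in-shuffle, from top half): 15 ← 7
  undo op 1 (out-shuffle, from bottom half): 7 ← 32
So the item at position 8 came from original position 32.

32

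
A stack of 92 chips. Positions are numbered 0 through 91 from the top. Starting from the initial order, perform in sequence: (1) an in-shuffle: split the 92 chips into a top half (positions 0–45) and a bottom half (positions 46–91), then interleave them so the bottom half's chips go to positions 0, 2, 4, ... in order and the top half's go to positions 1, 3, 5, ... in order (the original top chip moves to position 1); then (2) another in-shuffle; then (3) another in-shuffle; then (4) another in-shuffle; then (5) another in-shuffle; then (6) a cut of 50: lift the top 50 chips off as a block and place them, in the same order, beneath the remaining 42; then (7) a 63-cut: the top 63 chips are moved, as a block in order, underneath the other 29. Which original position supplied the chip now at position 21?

Undo the operations in reverse order, starting from position 21:
  undo op 7 (cut 63): 21 ← 84
  undo op 6 (cut 50): 84 ← 42
  undo op 5 (in-shuffle, from bottom half): 42 ← 67
  undo op 4 (in-shuffle, from top half): 67 ← 33
  undo op 3 (in-shuffle, from top half): 33 ← 16
  undo op 2 (in-shuffle, from bottom half): 16 ← 54
  undo op 1 (in-shuffle, from bottom half): 54 ← 73
So the chip at position 21 came from original position 73.

73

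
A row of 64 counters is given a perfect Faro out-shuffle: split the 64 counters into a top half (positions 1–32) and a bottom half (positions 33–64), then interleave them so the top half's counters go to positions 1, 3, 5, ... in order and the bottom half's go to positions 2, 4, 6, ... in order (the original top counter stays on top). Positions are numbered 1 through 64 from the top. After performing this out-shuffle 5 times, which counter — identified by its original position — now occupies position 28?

Work backwards from position 28, undoing one out-shuffle at a time:
28 ← 46 ← 55 ← 28 ← 46 ← 55
So the counter now at position 28 started at position 55.

55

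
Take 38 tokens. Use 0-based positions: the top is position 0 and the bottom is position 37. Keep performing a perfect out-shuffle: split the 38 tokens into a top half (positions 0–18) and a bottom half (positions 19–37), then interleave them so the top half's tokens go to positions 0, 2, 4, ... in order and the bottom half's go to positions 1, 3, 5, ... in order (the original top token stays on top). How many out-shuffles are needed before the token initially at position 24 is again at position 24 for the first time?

36

Follow position 24 under repeated out-shuffles:
24 → 11 → 22 → 7 → 14 → 28 → 19 → 1 → ... → 24 (length 36)
It first returns after 36 out-shuffles.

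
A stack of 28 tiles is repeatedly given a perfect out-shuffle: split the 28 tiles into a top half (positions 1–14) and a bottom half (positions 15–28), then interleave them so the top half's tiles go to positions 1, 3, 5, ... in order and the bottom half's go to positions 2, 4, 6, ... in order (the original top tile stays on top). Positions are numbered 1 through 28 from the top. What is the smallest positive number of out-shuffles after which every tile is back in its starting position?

The out-shuffle permutes the 28 positions with cycle lengths [1, 1, 2, 6, 18].
Every tile is home exactly when every cycle has completed a whole number of laps, i.e. after lcm(1, 2, 6, 18) = 18 out-shuffles.

18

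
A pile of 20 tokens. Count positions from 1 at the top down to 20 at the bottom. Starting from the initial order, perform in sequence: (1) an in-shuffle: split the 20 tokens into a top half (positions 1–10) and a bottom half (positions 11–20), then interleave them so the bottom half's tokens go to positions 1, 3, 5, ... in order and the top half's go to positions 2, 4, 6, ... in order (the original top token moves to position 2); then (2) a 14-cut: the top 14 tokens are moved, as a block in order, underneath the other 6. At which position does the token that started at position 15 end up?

Track the token from position 15 forward through each operation:
  after op 1 (in-shuffle): 15 → 9
  after op 2 (cut 14): 9 → 15

15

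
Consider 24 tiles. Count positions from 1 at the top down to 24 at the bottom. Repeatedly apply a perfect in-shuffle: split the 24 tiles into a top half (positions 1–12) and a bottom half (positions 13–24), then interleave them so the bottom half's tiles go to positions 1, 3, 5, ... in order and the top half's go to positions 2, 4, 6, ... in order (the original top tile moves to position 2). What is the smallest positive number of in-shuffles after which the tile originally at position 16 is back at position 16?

Follow position 16 under repeated in-shuffles:
16 → 7 → 14 → 3 → 6 → 12 → 24 → 23 → 21 → 17 → 9 → 18 → 11 → 22 → 19 → 13 → 1 → 2 → 4 → 8 → 16
It first returns after 20 in-shuffles.

20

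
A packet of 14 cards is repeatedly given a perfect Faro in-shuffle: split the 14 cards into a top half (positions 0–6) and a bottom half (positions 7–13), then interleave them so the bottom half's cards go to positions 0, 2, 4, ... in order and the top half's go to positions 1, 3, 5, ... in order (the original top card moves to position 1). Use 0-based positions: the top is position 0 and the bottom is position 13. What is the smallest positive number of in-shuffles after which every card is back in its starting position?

The in-shuffle permutes the 14 positions with cycle lengths [2, 4, 4, 4].
Every card is home exactly when every cycle has completed a whole number of laps, i.e. after lcm(2, 4) = 4 in-shuffles.

4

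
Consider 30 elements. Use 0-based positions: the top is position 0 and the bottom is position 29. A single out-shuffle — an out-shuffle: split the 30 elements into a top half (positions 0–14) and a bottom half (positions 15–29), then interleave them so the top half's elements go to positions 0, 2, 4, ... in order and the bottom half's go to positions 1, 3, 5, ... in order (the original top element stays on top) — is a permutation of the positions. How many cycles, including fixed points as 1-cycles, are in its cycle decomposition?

Trace each unvisited position around until it returns:
(0) (1 2 4 8 16 3 ... len 28) (29)
3 cycles in total.

3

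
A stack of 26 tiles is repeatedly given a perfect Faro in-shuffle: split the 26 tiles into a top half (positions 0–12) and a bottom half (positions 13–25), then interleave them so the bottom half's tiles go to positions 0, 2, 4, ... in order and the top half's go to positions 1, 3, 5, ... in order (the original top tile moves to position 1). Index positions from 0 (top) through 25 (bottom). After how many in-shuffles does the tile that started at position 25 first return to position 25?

18

Follow position 25 under repeated in-shuffles:
25 → 24 → 22 → 18 → 10 → 21 → 16 → 6 → 13 → 0 → 1 → 3 → 7 → 15 → 4 → 9 → 19 → 12 → 25
It first returns after 18 in-shuffles.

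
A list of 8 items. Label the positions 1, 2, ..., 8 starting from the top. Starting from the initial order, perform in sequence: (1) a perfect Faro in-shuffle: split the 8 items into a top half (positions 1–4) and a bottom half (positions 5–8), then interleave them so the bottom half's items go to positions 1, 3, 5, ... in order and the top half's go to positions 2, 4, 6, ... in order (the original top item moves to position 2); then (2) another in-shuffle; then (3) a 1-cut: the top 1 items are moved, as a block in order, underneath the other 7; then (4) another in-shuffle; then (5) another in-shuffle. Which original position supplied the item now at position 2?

Undo the operations in reverse order, starting from position 2:
  undo op 5 (in-shuffle, from top half): 2 ← 1
  undo op 4 (in-shuffle, from bottom half): 1 ← 5
  undo op 3 (cut 1): 5 ← 6
  undo op 2 (in-shuffle, from top half): 6 ← 3
  undo op 1 (in-shuffle, from bottom half): 3 ← 6
So the item at position 2 came from original position 6.

6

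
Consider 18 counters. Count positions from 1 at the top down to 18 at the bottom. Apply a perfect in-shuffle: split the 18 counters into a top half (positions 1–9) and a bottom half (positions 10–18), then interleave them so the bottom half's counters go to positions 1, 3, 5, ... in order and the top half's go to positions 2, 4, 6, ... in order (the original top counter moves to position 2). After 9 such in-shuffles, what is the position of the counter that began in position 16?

3

Track the counter's position through each in-shuffle:
16 → 13 → 7 → 14 → 9 → 18 → 17 → 15 → 11 → 3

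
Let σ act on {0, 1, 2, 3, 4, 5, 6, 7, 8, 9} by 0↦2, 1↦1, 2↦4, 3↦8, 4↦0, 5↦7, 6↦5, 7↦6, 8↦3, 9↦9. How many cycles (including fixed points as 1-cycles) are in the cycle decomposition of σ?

5

Cycle decomposition: (0 2 4) (1) (3 8) (5 7 6) (9).
5 cycles.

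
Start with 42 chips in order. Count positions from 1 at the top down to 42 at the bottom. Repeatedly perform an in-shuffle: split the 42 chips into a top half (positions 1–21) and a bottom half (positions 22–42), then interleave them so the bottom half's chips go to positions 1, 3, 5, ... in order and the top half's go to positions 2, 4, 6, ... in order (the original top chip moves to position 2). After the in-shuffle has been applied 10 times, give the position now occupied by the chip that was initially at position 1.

35

Track the chip's position through each in-shuffle:
1 → 2 → 4 → 8 → 16 → 32 → 21 → 42 → 41 → 39 → 35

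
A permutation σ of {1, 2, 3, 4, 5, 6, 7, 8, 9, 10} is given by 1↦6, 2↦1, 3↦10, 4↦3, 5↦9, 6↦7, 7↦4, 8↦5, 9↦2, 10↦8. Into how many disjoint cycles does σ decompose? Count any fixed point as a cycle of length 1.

1

Cycle decomposition: (1 6 7 4 3 10 8 5 9 2).
1 cycle.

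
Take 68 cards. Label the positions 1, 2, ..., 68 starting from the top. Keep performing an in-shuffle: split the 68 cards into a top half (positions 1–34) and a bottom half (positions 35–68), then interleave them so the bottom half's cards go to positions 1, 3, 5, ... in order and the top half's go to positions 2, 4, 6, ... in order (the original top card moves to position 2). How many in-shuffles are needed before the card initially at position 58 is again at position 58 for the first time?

22

Follow position 58 under repeated in-shuffles:
58 → 47 → 25 → 50 → 31 → 62 → 55 → 41 → ... → 58 (length 22)
It first returns after 22 in-shuffles.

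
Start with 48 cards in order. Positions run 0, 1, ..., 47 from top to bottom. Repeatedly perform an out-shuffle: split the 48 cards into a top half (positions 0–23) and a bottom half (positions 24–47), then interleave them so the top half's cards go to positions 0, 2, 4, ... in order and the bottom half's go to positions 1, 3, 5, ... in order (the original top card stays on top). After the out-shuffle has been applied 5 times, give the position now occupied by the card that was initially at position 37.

Track the card's position through each out-shuffle:
37 → 27 → 7 → 14 → 28 → 9

9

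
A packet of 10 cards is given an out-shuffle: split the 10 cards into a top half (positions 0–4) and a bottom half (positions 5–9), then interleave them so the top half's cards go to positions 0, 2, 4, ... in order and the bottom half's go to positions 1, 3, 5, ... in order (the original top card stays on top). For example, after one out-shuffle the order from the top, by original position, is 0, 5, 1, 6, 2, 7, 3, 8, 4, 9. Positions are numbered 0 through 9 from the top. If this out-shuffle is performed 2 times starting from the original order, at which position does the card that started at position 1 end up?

Track the card's position through each out-shuffle:
1 → 2 → 4

4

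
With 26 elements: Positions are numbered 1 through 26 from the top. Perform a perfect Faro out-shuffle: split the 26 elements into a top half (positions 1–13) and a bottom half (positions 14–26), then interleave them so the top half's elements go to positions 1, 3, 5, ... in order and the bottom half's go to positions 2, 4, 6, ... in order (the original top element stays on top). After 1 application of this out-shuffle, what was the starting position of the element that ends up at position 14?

Work backwards from position 14, undoing one out-shuffle at a time:
14 ← 20
So the element now at position 14 started at position 20.

20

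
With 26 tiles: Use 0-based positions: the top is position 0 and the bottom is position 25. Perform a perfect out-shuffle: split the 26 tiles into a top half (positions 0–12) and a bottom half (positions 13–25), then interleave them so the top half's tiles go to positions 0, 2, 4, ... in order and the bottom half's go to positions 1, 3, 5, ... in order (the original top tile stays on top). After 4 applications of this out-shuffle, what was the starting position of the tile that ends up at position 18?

23

Work backwards from position 18, undoing one out-shuffle at a time:
18 ← 9 ← 17 ← 21 ← 23
So the tile now at position 18 started at position 23.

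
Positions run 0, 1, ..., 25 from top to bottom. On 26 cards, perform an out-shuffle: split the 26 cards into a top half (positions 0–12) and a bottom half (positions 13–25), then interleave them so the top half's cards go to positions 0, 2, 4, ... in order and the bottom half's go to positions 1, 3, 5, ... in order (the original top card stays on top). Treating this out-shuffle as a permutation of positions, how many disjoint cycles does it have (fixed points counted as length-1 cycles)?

Trace each unvisited position around until it returns:
(0) (1 2 4 8 16 7 ... len 20) (5 10 20 15) (25)
4 cycles in total.

4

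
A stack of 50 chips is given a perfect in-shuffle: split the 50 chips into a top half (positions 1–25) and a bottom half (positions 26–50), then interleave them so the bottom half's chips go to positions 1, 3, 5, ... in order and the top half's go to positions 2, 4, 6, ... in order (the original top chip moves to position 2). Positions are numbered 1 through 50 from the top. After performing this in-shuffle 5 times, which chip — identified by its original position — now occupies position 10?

29

Work backwards from position 10, undoing one in-shuffle at a time:
10 ← 5 ← 28 ← 14 ← 7 ← 29
So the chip now at position 10 started at position 29.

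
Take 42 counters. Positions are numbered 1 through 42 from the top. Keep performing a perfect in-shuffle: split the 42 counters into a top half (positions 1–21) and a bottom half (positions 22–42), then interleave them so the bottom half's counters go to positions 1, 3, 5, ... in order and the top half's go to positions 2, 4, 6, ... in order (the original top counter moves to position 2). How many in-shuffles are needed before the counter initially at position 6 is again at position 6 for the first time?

Follow position 6 under repeated in-shuffles:
6 → 12 → 24 → 5 → 10 → 20 → 40 → 37 → 31 → 19 → 38 → 33 → 23 → 3 → 6
It first returns after 14 in-shuffles.

14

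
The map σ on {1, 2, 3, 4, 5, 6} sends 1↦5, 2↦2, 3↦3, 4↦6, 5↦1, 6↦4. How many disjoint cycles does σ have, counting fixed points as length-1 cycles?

4

Cycle decomposition: (1 5) (2) (3) (4 6).
4 cycles.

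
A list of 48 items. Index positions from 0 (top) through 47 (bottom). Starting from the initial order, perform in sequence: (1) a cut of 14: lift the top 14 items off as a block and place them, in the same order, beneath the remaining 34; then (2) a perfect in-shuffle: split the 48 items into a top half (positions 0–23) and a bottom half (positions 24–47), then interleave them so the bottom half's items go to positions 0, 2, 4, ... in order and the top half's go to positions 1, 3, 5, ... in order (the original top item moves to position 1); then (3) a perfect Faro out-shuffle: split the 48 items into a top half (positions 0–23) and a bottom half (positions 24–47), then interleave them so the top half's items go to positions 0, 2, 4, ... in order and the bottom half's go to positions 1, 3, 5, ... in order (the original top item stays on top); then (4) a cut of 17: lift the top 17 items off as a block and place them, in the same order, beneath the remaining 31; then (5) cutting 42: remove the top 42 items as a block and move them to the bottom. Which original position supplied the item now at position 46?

Undo the operations in reverse order, starting from position 46:
  undo op 5 (cut 42): 46 ← 40
  undo op 4 (cut 17): 40 ← 9
  undo op 3 (out-shuffle, from bottom half): 9 ← 28
  undo op 2 (in-shuffle, from bottom half): 28 ← 38
  undo op 1 (cut 14): 38 ← 4
So the item at position 46 came from original position 4.

4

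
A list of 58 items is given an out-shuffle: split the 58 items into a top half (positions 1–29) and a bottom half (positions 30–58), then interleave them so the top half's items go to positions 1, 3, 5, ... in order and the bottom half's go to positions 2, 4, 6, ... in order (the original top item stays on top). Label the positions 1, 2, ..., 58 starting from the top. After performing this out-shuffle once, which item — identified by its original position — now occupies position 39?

20

Work backwards from position 39, undoing one out-shuffle at a time:
39 ← 20
So the item now at position 39 started at position 20.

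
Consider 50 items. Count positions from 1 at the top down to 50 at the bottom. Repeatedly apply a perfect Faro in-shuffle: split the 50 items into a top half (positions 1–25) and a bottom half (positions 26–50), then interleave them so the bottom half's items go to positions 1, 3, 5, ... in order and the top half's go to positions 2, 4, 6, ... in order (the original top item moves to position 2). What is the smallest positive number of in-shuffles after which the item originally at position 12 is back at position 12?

Follow position 12 under repeated in-shuffles:
12 → 24 → 48 → 45 → 39 → 27 → 3 → 6 → 12
It first returns after 8 in-shuffles.

8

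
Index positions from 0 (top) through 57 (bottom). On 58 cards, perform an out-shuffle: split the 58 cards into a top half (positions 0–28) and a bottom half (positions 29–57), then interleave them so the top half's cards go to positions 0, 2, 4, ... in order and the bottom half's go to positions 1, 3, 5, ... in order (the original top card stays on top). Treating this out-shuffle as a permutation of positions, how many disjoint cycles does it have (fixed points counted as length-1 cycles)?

Trace each unvisited position around until it returns:
(0) (1 2 4 8 16 32 ... len 18) (3 6 12 24 48 39 ... len 18) (5 10 20 40 23 46 ... len 18) (19 38) (57)
6 cycles in total.

6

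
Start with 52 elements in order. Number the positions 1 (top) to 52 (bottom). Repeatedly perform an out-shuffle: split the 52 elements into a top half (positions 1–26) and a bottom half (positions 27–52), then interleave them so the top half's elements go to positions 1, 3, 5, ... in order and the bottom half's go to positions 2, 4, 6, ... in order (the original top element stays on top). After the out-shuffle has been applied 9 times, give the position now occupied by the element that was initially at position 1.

1

Position 1 is a fixed point of every out-shuffle, so the element never moves.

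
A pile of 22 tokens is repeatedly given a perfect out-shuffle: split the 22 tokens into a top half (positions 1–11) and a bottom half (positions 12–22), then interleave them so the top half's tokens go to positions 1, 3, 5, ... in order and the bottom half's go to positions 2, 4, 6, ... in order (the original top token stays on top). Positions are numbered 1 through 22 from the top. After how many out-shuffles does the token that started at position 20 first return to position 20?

Follow position 20 under repeated out-shuffles:
20 → 18 → 14 → 6 → 11 → 21 → 20
It first returns after 6 out-shuffles.

6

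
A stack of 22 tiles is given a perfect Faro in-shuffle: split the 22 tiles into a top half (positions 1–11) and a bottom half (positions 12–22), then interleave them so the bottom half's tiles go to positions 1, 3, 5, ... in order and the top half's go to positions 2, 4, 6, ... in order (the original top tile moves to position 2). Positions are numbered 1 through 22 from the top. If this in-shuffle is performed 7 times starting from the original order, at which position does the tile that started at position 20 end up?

Track the tile's position through each in-shuffle:
20 → 17 → 11 → 22 → 21 → 19 → 15 → 7

7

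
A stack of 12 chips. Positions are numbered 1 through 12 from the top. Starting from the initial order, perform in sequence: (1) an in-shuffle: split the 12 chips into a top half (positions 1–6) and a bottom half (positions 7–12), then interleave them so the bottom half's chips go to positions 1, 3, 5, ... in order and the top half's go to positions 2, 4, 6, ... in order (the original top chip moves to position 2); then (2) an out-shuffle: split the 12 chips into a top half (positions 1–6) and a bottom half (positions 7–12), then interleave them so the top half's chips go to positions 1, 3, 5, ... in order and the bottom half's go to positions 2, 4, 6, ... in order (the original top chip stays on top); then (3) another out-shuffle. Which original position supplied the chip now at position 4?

Undo the operations in reverse order, starting from position 4:
  undo op 3 (out-shuffle, from bottom half): 4 ← 8
  undo op 2 (out-shuffle, from bottom half): 8 ← 10
  undo op 1 (in-shuffle, from top half): 10 ← 5
So the chip at position 4 came from original position 5.

5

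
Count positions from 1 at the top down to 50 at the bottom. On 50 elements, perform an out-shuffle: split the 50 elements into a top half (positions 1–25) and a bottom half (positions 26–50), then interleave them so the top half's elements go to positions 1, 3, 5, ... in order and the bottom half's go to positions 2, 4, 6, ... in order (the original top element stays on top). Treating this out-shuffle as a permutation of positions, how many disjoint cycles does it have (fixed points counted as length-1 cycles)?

6

Trace each unvisited position around until it returns:
(1) (2 3 5 9 17 33 ... len 21) (4 7 13 25 49 48 ... len 21) (8 15 29) (22 43 36) (50)
6 cycles in total.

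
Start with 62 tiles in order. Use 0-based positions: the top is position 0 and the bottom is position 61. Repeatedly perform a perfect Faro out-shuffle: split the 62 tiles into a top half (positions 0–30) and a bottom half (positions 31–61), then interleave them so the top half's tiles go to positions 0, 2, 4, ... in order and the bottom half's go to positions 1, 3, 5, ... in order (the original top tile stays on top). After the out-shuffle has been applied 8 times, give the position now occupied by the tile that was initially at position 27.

Track the tile's position through each out-shuffle:
27 → 54 → 47 → 33 → 5 → 10 → 20 → 40 → 19

19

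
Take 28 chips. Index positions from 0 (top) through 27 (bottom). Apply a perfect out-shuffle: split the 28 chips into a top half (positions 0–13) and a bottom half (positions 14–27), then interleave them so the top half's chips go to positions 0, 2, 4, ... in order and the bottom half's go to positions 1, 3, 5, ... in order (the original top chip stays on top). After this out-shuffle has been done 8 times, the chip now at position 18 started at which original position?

18

Work backwards from position 18, undoing one out-shuffle at a time:
18 ← 9 ← 18 ← 9 ← 18 ← 9 ← 18 ← 9 ← 18
So the chip now at position 18 started at position 18.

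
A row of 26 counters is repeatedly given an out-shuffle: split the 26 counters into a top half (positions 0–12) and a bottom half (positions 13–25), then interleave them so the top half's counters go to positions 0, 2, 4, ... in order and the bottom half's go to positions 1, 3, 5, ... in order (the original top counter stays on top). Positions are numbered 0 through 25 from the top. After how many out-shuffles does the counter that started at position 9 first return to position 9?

20

Follow position 9 under repeated out-shuffles:
9 → 18 → 11 → 22 → 19 → 13 → 1 → 2 → 4 → 8 → 16 → 7 → 14 → 3 → 6 → 12 → 24 → 23 → 21 → 17 → 9
It first returns after 20 out-shuffles.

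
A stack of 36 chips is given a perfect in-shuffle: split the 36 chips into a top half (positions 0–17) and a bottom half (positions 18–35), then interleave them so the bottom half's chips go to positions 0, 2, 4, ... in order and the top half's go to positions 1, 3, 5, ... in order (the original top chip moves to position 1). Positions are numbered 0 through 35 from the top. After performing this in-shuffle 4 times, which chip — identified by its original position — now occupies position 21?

Work backwards from position 21, undoing one in-shuffle at a time:
21 ← 10 ← 23 ← 11 ← 5
So the chip now at position 21 started at position 5.

5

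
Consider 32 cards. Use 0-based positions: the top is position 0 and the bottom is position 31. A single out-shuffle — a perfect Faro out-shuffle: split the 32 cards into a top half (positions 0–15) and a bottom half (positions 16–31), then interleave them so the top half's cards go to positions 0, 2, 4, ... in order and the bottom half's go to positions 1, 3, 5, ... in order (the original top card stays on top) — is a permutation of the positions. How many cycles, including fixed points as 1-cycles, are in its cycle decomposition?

Trace each unvisited position around until it returns:
(0) (1 2 4 8 16) (3 6 12 24 17) (5 10 20 9 18) (7 14 28 25 19) (11 22 13 26 21) (15 30 29 27 23) (31)
8 cycles in total.

8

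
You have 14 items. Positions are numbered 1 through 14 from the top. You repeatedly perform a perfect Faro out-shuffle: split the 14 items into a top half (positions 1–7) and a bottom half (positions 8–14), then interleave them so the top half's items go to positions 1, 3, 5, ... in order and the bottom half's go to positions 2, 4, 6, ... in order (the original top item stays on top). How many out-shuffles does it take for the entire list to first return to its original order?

12

The out-shuffle permutes the 14 positions with cycle lengths [1, 1, 12].
Every item is home exactly when every cycle has completed a whole number of laps, i.e. after lcm(1, 12) = 12 out-shuffles.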